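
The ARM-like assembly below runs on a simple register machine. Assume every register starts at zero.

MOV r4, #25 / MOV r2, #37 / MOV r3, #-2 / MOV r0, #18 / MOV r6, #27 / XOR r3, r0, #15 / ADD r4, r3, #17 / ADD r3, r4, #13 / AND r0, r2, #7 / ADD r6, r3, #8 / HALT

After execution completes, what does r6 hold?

67

r4=25
r2=37
r3=-2
r0=18
r6=27
r3=18^15=29
r4=29+17=46
r3=46+13=59
r0=37&7=5
r6=59+8=67
halt.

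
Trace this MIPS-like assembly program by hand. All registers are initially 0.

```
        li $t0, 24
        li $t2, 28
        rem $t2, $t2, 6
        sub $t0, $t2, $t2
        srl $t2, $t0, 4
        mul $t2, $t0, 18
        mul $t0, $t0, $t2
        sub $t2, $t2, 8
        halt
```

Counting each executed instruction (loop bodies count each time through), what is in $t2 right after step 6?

0

li $t0, 24 → $t0=24
li $t2, 28 → $t2=28
rem $t2, $t2, 6 → $t2=28%6=4
sub $t0, $t2, $t2 → $t0=4-4=0
srl $t2, $t0, 4 → $t2=0>>4=0
mul $t2, $t0, 18 → $t2=0*18=0
After step 6: $t2 = 0.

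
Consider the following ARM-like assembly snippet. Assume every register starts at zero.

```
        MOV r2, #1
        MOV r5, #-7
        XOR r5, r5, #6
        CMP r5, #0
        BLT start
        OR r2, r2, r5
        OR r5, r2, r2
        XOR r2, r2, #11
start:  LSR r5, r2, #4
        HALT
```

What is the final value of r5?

0

MOV r2, #1 → r2=1
MOV r5, #-7 → r5=-7
XOR r5, r5, #6 → r5=(-7)^6=-1
CMP r5, #0  (cmp -1,0)
BLT start: taken
LSR r5, r2, #4 → r5=1>>4=0
halt.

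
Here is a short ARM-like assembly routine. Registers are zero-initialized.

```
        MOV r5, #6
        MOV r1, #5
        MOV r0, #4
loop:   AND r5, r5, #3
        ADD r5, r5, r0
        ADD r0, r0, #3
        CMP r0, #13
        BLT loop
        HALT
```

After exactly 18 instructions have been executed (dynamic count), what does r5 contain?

after MOV r5, #6: r5=6
after MOV r1, #5: r1=5
after MOV r0, #4: r0=4
after AND r5, r5, #3: r5=6&3=2
after ADD r5, r5, r0: r5=2+4=6
after ADD r0, r0, #3: r0=4+3=7
CMP r0, #13  (cmp 7,13)
BLT loop: taken
after AND r5, r5, #3: r5=6&3=2
after ADD r5, r5, r0: r5=2+7=9
after ADD r0, r0, #3: r0=7+3=10
CMP r0, #13  (cmp 10,13)
BLT loop: taken
after AND r5, r5, #3: r5=9&3=1
after ADD r5, r5, r0: r5=1+10=11
after ADD r0, r0, #3: r0=10+3=13
CMP r0, #13  (cmp 13,13)
BLT loop: not taken
After step 18: r5 = 11.

11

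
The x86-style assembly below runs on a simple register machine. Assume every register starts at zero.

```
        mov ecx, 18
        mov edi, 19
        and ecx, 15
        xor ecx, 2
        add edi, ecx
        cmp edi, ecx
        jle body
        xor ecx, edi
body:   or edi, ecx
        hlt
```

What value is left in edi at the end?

19

mov ecx, 18 → ecx=18
mov edi, 19 → edi=19
and ecx, 15 → ecx=18&15=2
xor ecx, 2 → ecx=2^2=0
add edi, ecx → edi=19+0=19
cmp edi, ecx  (cmp 19,0)
jle body: not taken
xor ecx, edi → ecx=0^19=19
or edi, ecx → edi=19|19=19
halt.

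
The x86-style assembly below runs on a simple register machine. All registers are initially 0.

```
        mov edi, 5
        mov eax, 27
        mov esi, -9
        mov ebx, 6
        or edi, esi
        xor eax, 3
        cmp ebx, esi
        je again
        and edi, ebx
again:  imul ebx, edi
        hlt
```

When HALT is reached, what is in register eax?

24

mov edi, 5 → edi=5
mov eax, 27 → eax=27
mov esi, -9 → esi=-9
mov ebx, 6 → ebx=6
or edi, esi → edi=5|(-9)=-9
xor eax, 3 → eax=27^3=24
cmp ebx, esi  (cmp 6,-9)
je again: not taken
and edi, ebx → edi=(-9)&6=6
imul ebx, edi → ebx=6*6=36
halt.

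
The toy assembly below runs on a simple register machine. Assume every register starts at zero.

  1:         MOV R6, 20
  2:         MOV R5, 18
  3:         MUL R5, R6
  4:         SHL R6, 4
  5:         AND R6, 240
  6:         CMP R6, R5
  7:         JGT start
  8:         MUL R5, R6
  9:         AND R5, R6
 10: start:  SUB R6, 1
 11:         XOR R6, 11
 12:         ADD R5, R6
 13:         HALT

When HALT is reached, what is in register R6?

52

MOV R6, 20 → R6=20
MOV R5, 18 → R5=18
MUL R5, R6 → R5=18*20=360
SHL R6, 4 → R6=20<<4=320
AND R6, 240 → R6=320&240=64
CMP R6, R5  (cmp 64,360)
JGT start: not taken
MUL R5, R6 → R5=360*64=23040
AND R5, R6 → R5=23040&64=0
SUB R6, 1 → R6=64-1=63
XOR R6, 11 → R6=63^11=52
ADD R5, R6 → R5=0+52=52
halt.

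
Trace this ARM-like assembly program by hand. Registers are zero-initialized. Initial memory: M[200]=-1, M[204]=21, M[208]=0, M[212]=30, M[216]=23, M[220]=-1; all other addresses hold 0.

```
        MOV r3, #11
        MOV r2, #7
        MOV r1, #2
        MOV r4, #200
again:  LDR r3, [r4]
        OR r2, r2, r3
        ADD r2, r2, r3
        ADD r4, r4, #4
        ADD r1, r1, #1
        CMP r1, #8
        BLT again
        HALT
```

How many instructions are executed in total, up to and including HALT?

47

MOV r3, #11 → r3=11
MOV r2, #7 → r2=7
MOV r1, #2 → r1=2
MOV r4, #200 → r4=200
LDR r3, [r4] → r3=M[200]=-1
OR r2, r2, r3 → r2=7|(-1)=-1
ADD r2, r2, r3 → r2=(-1)+(-1)=-2
ADD r4, r4, #4 → r4=200+4=204
ADD r1, r1, #1 → r1=2+1=3
CMP r1, #8  (cmp 3,8)
BLT again: taken
LDR r3, [r4] → r3=M[204]=21
OR r2, r2, r3 → r2=(-2)|21=-1
ADD r2, r2, r3 → r2=(-1)+21=20
ADD r4, r4, #4 → r4=204+4=208
ADD r1, r1, #1 → r1=3+1=4
CMP r1, #8  (cmp 4,8)
BLT again: taken
LDR r3, [r4] → r3=M[208]=0
OR r2, r2, r3 → r2=20|0=20
ADD r2, r2, r3 → r2=20+0=20
ADD r4, r4, #4 → r4=208+4=212
ADD r1, r1, #1 → r1=4+1=5
CMP r1, #8  (cmp 5,8)
BLT again: taken
LDR r3, [r4] → r3=M[212]=30
OR r2, r2, r3 → r2=20|30=30
ADD r2, r2, r3 → r2=30+30=60
ADD r4, r4, #4 → r4=212+4=216
ADD r1, r1, #1 → r1=5+1=6
CMP r1, #8  (cmp 6,8)
BLT again: taken
LDR r3, [r4] → r3=M[216]=23
OR r2, r2, r3 → r2=60|23=63
ADD r2, r2, r3 → r2=63+23=86
ADD r4, r4, #4 → r4=216+4=220
ADD r1, r1, #1 → r1=6+1=7
CMP r1, #8  (cmp 7,8)
BLT again: taken
LDR r3, [r4] → r3=M[220]=-1
OR r2, r2, r3 → r2=86|(-1)=-1
ADD r2, r2, r3 → r2=(-1)+(-1)=-2
ADD r4, r4, #4 → r4=220+4=224
ADD r1, r1, #1 → r1=7+1=8
CMP r1, #8  (cmp 8,8)
BLT again: not taken
halt.
Total executed instructions: 47.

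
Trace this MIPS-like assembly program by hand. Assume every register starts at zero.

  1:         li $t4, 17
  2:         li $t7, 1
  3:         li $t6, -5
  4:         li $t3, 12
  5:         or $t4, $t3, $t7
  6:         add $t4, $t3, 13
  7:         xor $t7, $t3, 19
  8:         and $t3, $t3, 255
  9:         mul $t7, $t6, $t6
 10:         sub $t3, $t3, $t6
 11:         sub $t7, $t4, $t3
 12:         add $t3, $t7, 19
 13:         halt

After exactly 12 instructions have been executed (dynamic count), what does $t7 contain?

8

$t4=17
$t7=1
$t6=-5
$t3=12
$t4=12|1=13
$t4=12+13=25
$t7=12^19=31
$t3=12&255=12
$t7=(-5)*(-5)=25
$t3=12-(-5)=17
$t7=25-17=8
$t3=8+19=27
After step 12: $t7 = 8.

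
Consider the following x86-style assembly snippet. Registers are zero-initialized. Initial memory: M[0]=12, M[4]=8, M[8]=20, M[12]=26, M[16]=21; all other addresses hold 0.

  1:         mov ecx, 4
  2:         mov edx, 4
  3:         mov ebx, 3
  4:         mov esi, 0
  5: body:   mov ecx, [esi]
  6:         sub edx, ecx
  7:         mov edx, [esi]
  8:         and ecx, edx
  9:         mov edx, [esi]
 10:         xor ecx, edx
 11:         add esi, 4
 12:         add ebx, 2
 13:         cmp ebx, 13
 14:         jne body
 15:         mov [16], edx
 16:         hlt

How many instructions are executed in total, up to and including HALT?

after mov ecx, 4: ecx=4
after mov edx, 4: edx=4
after mov ebx, 3: ebx=3
after mov esi, 0: esi=0
after mov ecx, [esi]: ecx=M[0]=12
after sub edx, ecx: edx=4-12=-8
after mov edx, [esi]: edx=M[0]=12
after and ecx, edx: ecx=12&12=12
after mov edx, [esi]: edx=M[0]=12
after xor ecx, edx: ecx=12^12=0
after add esi, 4: esi=0+4=4
after add ebx, 2: ebx=3+2=5
cmp ebx, 13  (cmp 5,13)
jne body: taken
after mov ecx, [esi]: ecx=M[4]=8
after sub edx, ecx: edx=12-8=4
after mov edx, [esi]: edx=M[4]=8
after and ecx, edx: ecx=8&8=8
after mov edx, [esi]: edx=M[4]=8
after xor ecx, edx: ecx=8^8=0
after add esi, 4: esi=4+4=8
after add ebx, 2: ebx=5+2=7
cmp ebx, 13  (cmp 7,13)
jne body: taken
after mov ecx, [esi]: ecx=M[8]=20
after sub edx, ecx: edx=8-20=-12
after mov edx, [esi]: edx=M[8]=20
after and ecx, edx: ecx=20&20=20
after mov edx, [esi]: edx=M[8]=20
after xor ecx, edx: ecx=20^20=0
after add esi, 4: esi=8+4=12
after add ebx, 2: ebx=7+2=9
cmp ebx, 13  (cmp 9,13)
jne body: taken
after mov ecx, [esi]: ecx=M[12]=26
after sub edx, ecx: edx=20-26=-6
after mov edx, [esi]: edx=M[12]=26
after and ecx, edx: ecx=26&26=26
after mov edx, [esi]: edx=M[12]=26
after xor ecx, edx: ecx=26^26=0
after add esi, 4: esi=12+4=16
after add ebx, 2: ebx=9+2=11
cmp ebx, 13  (cmp 11,13)
jne body: taken
after mov ecx, [esi]: ecx=M[16]=21
after sub edx, ecx: edx=26-21=5
after mov edx, [esi]: edx=M[16]=21
after and ecx, edx: ecx=21&21=21
after mov edx, [esi]: edx=M[16]=21
after xor ecx, edx: ecx=21^21=0
after add esi, 4: esi=16+4=20
after add ebx, 2: ebx=11+2=13
cmp ebx, 13  (cmp 13,13)
jne body: not taken
mov [16], edx → M[16]=21
halt.
Total executed instructions: 56.

56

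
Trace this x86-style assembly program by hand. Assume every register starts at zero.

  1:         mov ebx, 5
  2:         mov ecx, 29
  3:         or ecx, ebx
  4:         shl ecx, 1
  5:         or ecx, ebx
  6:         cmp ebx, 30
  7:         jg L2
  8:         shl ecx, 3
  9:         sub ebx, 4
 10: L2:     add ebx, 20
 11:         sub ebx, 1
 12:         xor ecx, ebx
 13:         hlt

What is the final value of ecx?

492

after mov ebx, 5: ebx=5
after mov ecx, 29: ecx=29
after or ecx, ebx: ecx=29|5=29
after shl ecx, 1: ecx=29<<1=58
after or ecx, ebx: ecx=58|5=63
cmp ebx, 30  (cmp 5,30)
jg L2: not taken
after shl ecx, 3: ecx=63<<3=504
after sub ebx, 4: ebx=5-4=1
after add ebx, 20: ebx=1+20=21
after sub ebx, 1: ebx=21-1=20
after xor ecx, ebx: ecx=504^20=492
halt.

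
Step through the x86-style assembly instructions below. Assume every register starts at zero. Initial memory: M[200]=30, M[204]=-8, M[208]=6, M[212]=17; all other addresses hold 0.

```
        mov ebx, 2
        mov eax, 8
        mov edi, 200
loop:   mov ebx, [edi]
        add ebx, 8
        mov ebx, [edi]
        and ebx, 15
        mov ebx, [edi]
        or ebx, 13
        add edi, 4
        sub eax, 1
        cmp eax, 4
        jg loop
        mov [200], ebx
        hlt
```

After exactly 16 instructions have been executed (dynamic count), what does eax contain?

7

after mov ebx, 2: ebx=2
after mov eax, 8: eax=8
after mov edi, 200: edi=200
after mov ebx, [edi]: ebx=M[200]=30
after add ebx, 8: ebx=30+8=38
after mov ebx, [edi]: ebx=M[200]=30
after and ebx, 15: ebx=30&15=14
after mov ebx, [edi]: ebx=M[200]=30
after or ebx, 13: ebx=30|13=31
after add edi, 4: edi=200+4=204
after sub eax, 1: eax=8-1=7
cmp eax, 4  (cmp 7,4)
jg loop: taken
after mov ebx, [edi]: ebx=M[204]=-8
after add ebx, 8: ebx=(-8)+8=0
after mov ebx, [edi]: ebx=M[204]=-8
After step 16: eax = 7.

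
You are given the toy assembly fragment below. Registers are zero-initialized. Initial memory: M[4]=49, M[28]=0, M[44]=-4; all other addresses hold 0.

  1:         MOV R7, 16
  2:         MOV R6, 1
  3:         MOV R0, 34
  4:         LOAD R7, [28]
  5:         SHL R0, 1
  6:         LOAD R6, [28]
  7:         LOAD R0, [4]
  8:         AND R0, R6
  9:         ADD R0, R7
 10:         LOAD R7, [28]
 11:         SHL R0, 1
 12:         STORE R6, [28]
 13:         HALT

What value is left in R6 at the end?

0

MOV R7, 16 → R7=16
MOV R6, 1 → R6=1
MOV R0, 34 → R0=34
LOAD R7, [28] → R7=M[28]=0
SHL R0, 1 → R0=34<<1=68
LOAD R6, [28] → R6=M[28]=0
LOAD R0, [4] → R0=M[4]=49
AND R0, R6 → R0=49&0=0
ADD R0, R7 → R0=0+0=0
LOAD R7, [28] → R7=M[28]=0
SHL R0, 1 → R0=0<<1=0
STORE R6, [28] → M[28]=0
halt.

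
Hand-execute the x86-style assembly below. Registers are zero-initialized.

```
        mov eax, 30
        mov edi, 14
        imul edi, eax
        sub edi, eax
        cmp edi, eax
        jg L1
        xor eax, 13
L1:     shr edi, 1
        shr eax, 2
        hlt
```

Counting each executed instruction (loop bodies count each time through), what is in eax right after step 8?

7

mov eax, 30 → eax=30
mov edi, 14 → edi=14
imul edi, eax → edi=14*30=420
sub edi, eax → edi=420-30=390
cmp edi, eax  (cmp 390,30)
jg L1: taken
shr edi, 1 → edi=390>>1=195
shr eax, 2 → eax=30>>2=7
After step 8: eax = 7.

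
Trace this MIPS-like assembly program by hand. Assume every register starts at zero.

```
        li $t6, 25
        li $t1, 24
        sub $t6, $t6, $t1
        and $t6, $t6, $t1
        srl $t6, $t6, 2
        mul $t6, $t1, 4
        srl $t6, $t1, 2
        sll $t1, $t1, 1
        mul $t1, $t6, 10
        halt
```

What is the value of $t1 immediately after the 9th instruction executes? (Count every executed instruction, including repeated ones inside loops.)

$t6=25
$t1=24
$t6=25-24=1
$t6=1&24=0
$t6=0>>2=0
$t6=24*4=96
$t6=24>>2=6
$t1=24<<1=48
$t1=6*10=60
After step 9: $t1 = 60.

60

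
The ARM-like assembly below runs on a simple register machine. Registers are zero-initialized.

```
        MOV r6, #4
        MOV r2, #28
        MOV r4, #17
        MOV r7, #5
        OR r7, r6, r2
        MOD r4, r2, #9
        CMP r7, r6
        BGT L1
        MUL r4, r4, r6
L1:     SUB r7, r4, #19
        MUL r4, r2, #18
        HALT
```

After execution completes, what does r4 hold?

after MOV r6, #4: r6=4
after MOV r2, #28: r2=28
after MOV r4, #17: r4=17
after MOV r7, #5: r7=5
after OR r7, r6, r2: r7=4|28=28
after MOD r4, r2, #9: r4=28%9=1
CMP r7, r6  (cmp 28,4)
BGT L1: taken
after SUB r7, r4, #19: r7=1-19=-18
after MUL r4, r2, #18: r4=28*18=504
halt.

504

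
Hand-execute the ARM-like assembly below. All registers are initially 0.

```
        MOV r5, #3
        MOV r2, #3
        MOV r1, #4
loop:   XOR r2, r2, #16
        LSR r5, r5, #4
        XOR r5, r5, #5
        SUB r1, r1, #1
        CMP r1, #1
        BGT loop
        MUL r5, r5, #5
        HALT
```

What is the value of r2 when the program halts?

19

after MOV r5, #3: r5=3
after MOV r2, #3: r2=3
after MOV r1, #4: r1=4
after XOR r2, r2, #16: r2=3^16=19
after LSR r5, r5, #4: r5=3>>4=0
after XOR r5, r5, #5: r5=0^5=5
after SUB r1, r1, #1: r1=4-1=3
CMP r1, #1  (cmp 3,1)
BGT loop: taken
after XOR r2, r2, #16: r2=19^16=3
after LSR r5, r5, #4: r5=5>>4=0
after XOR r5, r5, #5: r5=0^5=5
after SUB r1, r1, #1: r1=3-1=2
CMP r1, #1  (cmp 2,1)
BGT loop: taken
after XOR r2, r2, #16: r2=3^16=19
after LSR r5, r5, #4: r5=5>>4=0
after XOR r5, r5, #5: r5=0^5=5
after SUB r1, r1, #1: r1=2-1=1
CMP r1, #1  (cmp 1,1)
BGT loop: not taken
after MUL r5, r5, #5: r5=5*5=25
halt.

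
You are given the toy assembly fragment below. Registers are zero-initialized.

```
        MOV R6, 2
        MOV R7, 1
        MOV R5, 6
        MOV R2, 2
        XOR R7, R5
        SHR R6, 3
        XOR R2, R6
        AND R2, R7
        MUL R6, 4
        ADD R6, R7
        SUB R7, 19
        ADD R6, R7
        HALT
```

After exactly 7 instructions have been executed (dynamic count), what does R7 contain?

MOV R6, 2 → R6=2
MOV R7, 1 → R7=1
MOV R5, 6 → R5=6
MOV R2, 2 → R2=2
XOR R7, R5 → R7=1^6=7
SHR R6, 3 → R6=2>>3=0
XOR R2, R6 → R2=2^0=2
After step 7: R7 = 7.

7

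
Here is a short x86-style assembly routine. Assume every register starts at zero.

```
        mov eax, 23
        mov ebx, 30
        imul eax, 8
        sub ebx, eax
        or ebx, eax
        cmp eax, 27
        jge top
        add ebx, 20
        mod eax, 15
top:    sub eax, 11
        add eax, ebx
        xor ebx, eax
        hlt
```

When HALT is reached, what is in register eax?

mov eax, 23 → eax=23
mov ebx, 30 → ebx=30
imul eax, 8 → eax=23*8=184
sub ebx, eax → ebx=30-184=-154
or ebx, eax → ebx=(-154)|184=-2
cmp eax, 27  (cmp 184,27)
jge top: taken
sub eax, 11 → eax=184-11=173
add eax, ebx → eax=173+(-2)=171
xor ebx, eax → ebx=(-2)^171=-171
halt.

171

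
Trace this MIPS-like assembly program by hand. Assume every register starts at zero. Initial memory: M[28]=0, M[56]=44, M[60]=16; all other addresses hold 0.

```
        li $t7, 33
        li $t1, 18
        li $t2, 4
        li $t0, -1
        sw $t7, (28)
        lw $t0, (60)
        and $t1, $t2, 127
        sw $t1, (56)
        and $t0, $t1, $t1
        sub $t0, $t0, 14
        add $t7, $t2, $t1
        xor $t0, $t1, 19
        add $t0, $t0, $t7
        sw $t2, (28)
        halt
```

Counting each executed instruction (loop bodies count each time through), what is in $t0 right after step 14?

li $t7, 33 → $t7=33
li $t1, 18 → $t1=18
li $t2, 4 → $t2=4
li $t0, -1 → $t0=-1
sw $t7, (28) → M[28]=33
lw $t0, (60) → $t0=M[60]=16
and $t1, $t2, 127 → $t1=4&127=4
sw $t1, (56) → M[56]=4
and $t0, $t1, $t1 → $t0=4&4=4
sub $t0, $t0, 14 → $t0=4-14=-10
add $t7, $t2, $t1 → $t7=4+4=8
xor $t0, $t1, 19 → $t0=4^19=23
add $t0, $t0, $t7 → $t0=23+8=31
sw $t2, (28) → M[28]=4
After step 14: $t0 = 31.

31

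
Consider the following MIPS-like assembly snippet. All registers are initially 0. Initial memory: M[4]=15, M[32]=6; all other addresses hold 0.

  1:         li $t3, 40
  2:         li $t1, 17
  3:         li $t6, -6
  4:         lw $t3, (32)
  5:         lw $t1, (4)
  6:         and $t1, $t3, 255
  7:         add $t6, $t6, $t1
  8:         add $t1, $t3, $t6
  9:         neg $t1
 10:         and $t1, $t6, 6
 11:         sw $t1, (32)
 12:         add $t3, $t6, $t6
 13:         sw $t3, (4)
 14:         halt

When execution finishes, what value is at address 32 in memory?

0

after li $t3, 40: $t3=40
after li $t1, 17: $t1=17
after li $t6, -6: $t6=-6
after lw $t3, (32): $t3=M[32]=6
after lw $t1, (4): $t1=M[4]=15
after and $t1, $t3, 255: $t1=6&255=6
after add $t6, $t6, $t1: $t6=(-6)+6=0
after add $t1, $t3, $t6: $t1=6+0=6
after neg $t1: $t1=-(6)=-6
after and $t1, $t6, 6: $t1=0&6=0
sw $t1, (32) → M[32]=0
after add $t3, $t6, $t6: $t3=0+0=0
sw $t3, (4) → M[4]=0
halt.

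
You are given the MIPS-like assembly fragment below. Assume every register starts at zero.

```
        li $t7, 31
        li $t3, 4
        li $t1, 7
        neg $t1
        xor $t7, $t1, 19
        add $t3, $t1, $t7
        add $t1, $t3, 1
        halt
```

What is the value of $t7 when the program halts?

-22

$t7=31
$t3=4
$t1=7
$t1=-(7)=-7
$t7=(-7)^19=-22
$t3=(-7)+(-22)=-29
$t1=(-29)+1=-28
halt.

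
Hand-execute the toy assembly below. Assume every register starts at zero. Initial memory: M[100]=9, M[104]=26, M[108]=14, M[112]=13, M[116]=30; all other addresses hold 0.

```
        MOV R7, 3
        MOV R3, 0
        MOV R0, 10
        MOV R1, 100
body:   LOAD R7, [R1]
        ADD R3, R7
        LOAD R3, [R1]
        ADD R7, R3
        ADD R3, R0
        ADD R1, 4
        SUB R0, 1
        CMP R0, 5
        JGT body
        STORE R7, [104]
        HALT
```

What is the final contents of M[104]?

60

R7=3
R3=0
R0=10
R1=100
R7=M[100]=9
R3=0+9=9
R3=M[100]=9
R7=9+9=18
R3=9+10=19
R1=100+4=104
R0=10-1=9
CMP R0, 5  (cmp 9,5)
JGT body: taken
R7=M[104]=26
R3=19+26=45
R3=M[104]=26
R7=26+26=52
R3=26+9=35
R1=104+4=108
R0=9-1=8
CMP R0, 5  (cmp 8,5)
JGT body: taken
R7=M[108]=14
R3=35+14=49
R3=M[108]=14
R7=14+14=28
R3=14+8=22
R1=108+4=112
R0=8-1=7
CMP R0, 5  (cmp 7,5)
JGT body: taken
R7=M[112]=13
R3=22+13=35
R3=M[112]=13
R7=13+13=26
R3=13+7=20
R1=112+4=116
R0=7-1=6
CMP R0, 5  (cmp 6,5)
JGT body: taken
R7=M[116]=30
R3=20+30=50
R3=M[116]=30
R7=30+30=60
R3=30+6=36
R1=116+4=120
R0=6-1=5
CMP R0, 5  (cmp 5,5)
JGT body: not taken
STORE R7, [104] → M[104]=60
halt.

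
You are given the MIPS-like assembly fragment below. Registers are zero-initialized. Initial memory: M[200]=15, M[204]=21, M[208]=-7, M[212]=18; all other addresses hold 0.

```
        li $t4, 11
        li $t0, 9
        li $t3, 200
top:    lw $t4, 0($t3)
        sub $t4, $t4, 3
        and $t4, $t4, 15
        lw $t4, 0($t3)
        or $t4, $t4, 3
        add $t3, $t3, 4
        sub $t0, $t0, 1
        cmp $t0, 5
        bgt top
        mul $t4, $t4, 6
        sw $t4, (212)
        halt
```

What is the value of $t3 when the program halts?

li $t4, 11 → $t4=11
li $t0, 9 → $t0=9
li $t3, 200 → $t3=200
lw $t4, 0($t3) → $t4=M[200]=15
sub $t4, $t4, 3 → $t4=15-3=12
and $t4, $t4, 15 → $t4=12&15=12
lw $t4, 0($t3) → $t4=M[200]=15
or $t4, $t4, 3 → $t4=15|3=15
add $t3, $t3, 4 → $t3=200+4=204
sub $t0, $t0, 1 → $t0=9-1=8
cmp $t0, 5  (cmp 8,5)
bgt top: taken
lw $t4, 0($t3) → $t4=M[204]=21
sub $t4, $t4, 3 → $t4=21-3=18
and $t4, $t4, 15 → $t4=18&15=2
lw $t4, 0($t3) → $t4=M[204]=21
or $t4, $t4, 3 → $t4=21|3=23
add $t3, $t3, 4 → $t3=204+4=208
sub $t0, $t0, 1 → $t0=8-1=7
cmp $t0, 5  (cmp 7,5)
bgt top: taken
lw $t4, 0($t3) → $t4=M[208]=-7
sub $t4, $t4, 3 → $t4=(-7)-3=-10
and $t4, $t4, 15 → $t4=(-10)&15=6
lw $t4, 0($t3) → $t4=M[208]=-7
or $t4, $t4, 3 → $t4=(-7)|3=-5
add $t3, $t3, 4 → $t3=208+4=212
sub $t0, $t0, 1 → $t0=7-1=6
cmp $t0, 5  (cmp 6,5)
bgt top: taken
lw $t4, 0($t3) → $t4=M[212]=18
sub $t4, $t4, 3 → $t4=18-3=15
and $t4, $t4, 15 → $t4=15&15=15
lw $t4, 0($t3) → $t4=M[212]=18
or $t4, $t4, 3 → $t4=18|3=19
add $t3, $t3, 4 → $t3=212+4=216
sub $t0, $t0, 1 → $t0=6-1=5
cmp $t0, 5  (cmp 5,5)
bgt top: not taken
mul $t4, $t4, 6 → $t4=19*6=114
sw $t4, (212) → M[212]=114
halt.

216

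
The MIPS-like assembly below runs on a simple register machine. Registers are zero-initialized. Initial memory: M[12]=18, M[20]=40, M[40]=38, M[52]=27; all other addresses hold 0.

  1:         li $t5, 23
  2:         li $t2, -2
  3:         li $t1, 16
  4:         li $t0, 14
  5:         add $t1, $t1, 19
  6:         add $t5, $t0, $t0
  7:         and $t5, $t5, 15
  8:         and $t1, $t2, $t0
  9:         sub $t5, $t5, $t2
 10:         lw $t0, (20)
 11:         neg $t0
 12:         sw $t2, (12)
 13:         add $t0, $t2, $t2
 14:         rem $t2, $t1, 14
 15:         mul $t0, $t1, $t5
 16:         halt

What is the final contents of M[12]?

-2

li $t5, 23 → $t5=23
li $t2, -2 → $t2=-2
li $t1, 16 → $t1=16
li $t0, 14 → $t0=14
add $t1, $t1, 19 → $t1=16+19=35
add $t5, $t0, $t0 → $t5=14+14=28
and $t5, $t5, 15 → $t5=28&15=12
and $t1, $t2, $t0 → $t1=(-2)&14=14
sub $t5, $t5, $t2 → $t5=12-(-2)=14
lw $t0, (20) → $t0=M[20]=40
neg $t0 → $t0=-(40)=-40
sw $t2, (12) → M[12]=-2
add $t0, $t2, $t2 → $t0=(-2)+(-2)=-4
rem $t2, $t1, 14 → $t2=14%14=0
mul $t0, $t1, $t5 → $t0=14*14=196
halt.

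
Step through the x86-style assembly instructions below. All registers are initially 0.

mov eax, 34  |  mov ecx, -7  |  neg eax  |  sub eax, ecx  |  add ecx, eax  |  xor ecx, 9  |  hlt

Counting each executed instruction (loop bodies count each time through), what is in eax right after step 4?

-27

eax=34
ecx=-7
eax=-(34)=-34
eax=(-34)-(-7)=-27
After step 4: eax = -27.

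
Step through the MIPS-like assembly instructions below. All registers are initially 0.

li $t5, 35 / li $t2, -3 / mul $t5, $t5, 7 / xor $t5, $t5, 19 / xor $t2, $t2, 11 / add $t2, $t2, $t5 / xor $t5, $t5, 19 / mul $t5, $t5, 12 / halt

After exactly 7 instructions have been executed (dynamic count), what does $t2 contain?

li $t5, 35 → $t5=35
li $t2, -3 → $t2=-3
mul $t5, $t5, 7 → $t5=35*7=245
xor $t5, $t5, 19 → $t5=245^19=230
xor $t2, $t2, 11 → $t2=(-3)^11=-10
add $t2, $t2, $t5 → $t2=(-10)+230=220
xor $t5, $t5, 19 → $t5=230^19=245
After step 7: $t2 = 220.

220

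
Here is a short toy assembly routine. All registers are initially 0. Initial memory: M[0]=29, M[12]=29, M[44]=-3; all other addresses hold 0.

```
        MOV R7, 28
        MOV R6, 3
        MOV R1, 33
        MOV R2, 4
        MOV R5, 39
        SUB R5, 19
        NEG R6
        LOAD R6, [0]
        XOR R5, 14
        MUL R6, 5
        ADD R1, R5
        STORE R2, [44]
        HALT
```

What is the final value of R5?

R7=28
R6=3
R1=33
R2=4
R5=39
R5=39-19=20
R6=-(3)=-3
R6=M[0]=29
R5=20^14=26
R6=29*5=145
R1=33+26=59
STORE R2, [44] → M[44]=4
halt.

26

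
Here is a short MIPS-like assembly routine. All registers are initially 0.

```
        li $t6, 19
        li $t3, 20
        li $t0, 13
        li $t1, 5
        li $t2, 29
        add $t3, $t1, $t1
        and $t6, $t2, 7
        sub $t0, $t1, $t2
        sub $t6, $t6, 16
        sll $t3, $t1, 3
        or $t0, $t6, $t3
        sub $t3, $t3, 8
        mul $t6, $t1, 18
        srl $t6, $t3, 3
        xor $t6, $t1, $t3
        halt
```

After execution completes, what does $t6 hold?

37

after li $t6, 19: $t6=19
after li $t3, 20: $t3=20
after li $t0, 13: $t0=13
after li $t1, 5: $t1=5
after li $t2, 29: $t2=29
after add $t3, $t1, $t1: $t3=5+5=10
after and $t6, $t2, 7: $t6=29&7=5
after sub $t0, $t1, $t2: $t0=5-29=-24
after sub $t6, $t6, 16: $t6=5-16=-11
after sll $t3, $t1, 3: $t3=5<<3=40
after or $t0, $t6, $t3: $t0=(-11)|40=-3
after sub $t3, $t3, 8: $t3=40-8=32
after mul $t6, $t1, 18: $t6=5*18=90
after srl $t6, $t3, 3: $t6=32>>3=4
after xor $t6, $t1, $t3: $t6=5^32=37
halt.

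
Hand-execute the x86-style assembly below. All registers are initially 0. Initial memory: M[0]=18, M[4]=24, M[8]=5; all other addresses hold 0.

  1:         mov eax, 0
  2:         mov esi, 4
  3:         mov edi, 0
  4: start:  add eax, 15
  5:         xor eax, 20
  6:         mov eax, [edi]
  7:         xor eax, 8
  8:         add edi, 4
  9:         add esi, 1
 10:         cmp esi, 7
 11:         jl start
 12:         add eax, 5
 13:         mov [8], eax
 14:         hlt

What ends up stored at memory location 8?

18

mov eax, 0 → eax=0
mov esi, 4 → esi=4
mov edi, 0 → edi=0
add eax, 15 → eax=0+15=15
xor eax, 20 → eax=15^20=27
mov eax, [edi] → eax=M[0]=18
xor eax, 8 → eax=18^8=26
add edi, 4 → edi=0+4=4
add esi, 1 → esi=4+1=5
cmp esi, 7  (cmp 5,7)
jl start: taken
add eax, 15 → eax=26+15=41
xor eax, 20 → eax=41^20=61
mov eax, [edi] → eax=M[4]=24
xor eax, 8 → eax=24^8=16
add edi, 4 → edi=4+4=8
add esi, 1 → esi=5+1=6
cmp esi, 7  (cmp 6,7)
jl start: taken
add eax, 15 → eax=16+15=31
xor eax, 20 → eax=31^20=11
mov eax, [edi] → eax=M[8]=5
xor eax, 8 → eax=5^8=13
add edi, 4 → edi=8+4=12
add esi, 1 → esi=6+1=7
cmp esi, 7  (cmp 7,7)
jl start: not taken
add eax, 5 → eax=13+5=18
mov [8], eax → M[8]=18
halt.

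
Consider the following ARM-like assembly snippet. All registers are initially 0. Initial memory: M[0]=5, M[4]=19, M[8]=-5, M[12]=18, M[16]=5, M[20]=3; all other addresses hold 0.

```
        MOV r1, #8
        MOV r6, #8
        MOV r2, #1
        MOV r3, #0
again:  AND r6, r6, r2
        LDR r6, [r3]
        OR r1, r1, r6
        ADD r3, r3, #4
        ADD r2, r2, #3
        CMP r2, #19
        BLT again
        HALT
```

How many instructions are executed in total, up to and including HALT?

47

MOV r1, #8 → r1=8
MOV r6, #8 → r6=8
MOV r2, #1 → r2=1
MOV r3, #0 → r3=0
AND r6, r6, r2 → r6=8&1=0
LDR r6, [r3] → r6=M[0]=5
OR r1, r1, r6 → r1=8|5=13
ADD r3, r3, #4 → r3=0+4=4
ADD r2, r2, #3 → r2=1+3=4
CMP r2, #19  (cmp 4,19)
BLT again: taken
AND r6, r6, r2 → r6=5&4=4
LDR r6, [r3] → r6=M[4]=19
OR r1, r1, r6 → r1=13|19=31
ADD r3, r3, #4 → r3=4+4=8
ADD r2, r2, #3 → r2=4+3=7
CMP r2, #19  (cmp 7,19)
BLT again: taken
AND r6, r6, r2 → r6=19&7=3
LDR r6, [r3] → r6=M[8]=-5
OR r1, r1, r6 → r1=31|(-5)=-1
ADD r3, r3, #4 → r3=8+4=12
ADD r2, r2, #3 → r2=7+3=10
CMP r2, #19  (cmp 10,19)
BLT again: taken
AND r6, r6, r2 → r6=(-5)&10=10
LDR r6, [r3] → r6=M[12]=18
OR r1, r1, r6 → r1=(-1)|18=-1
ADD r3, r3, #4 → r3=12+4=16
ADD r2, r2, #3 → r2=10+3=13
CMP r2, #19  (cmp 13,19)
BLT again: taken
AND r6, r6, r2 → r6=18&13=0
LDR r6, [r3] → r6=M[16]=5
OR r1, r1, r6 → r1=(-1)|5=-1
ADD r3, r3, #4 → r3=16+4=20
ADD r2, r2, #3 → r2=13+3=16
CMP r2, #19  (cmp 16,19)
BLT again: taken
AND r6, r6, r2 → r6=5&16=0
LDR r6, [r3] → r6=M[20]=3
OR r1, r1, r6 → r1=(-1)|3=-1
ADD r3, r3, #4 → r3=20+4=24
ADD r2, r2, #3 → r2=16+3=19
CMP r2, #19  (cmp 19,19)
BLT again: not taken
halt.
Total executed instructions: 47.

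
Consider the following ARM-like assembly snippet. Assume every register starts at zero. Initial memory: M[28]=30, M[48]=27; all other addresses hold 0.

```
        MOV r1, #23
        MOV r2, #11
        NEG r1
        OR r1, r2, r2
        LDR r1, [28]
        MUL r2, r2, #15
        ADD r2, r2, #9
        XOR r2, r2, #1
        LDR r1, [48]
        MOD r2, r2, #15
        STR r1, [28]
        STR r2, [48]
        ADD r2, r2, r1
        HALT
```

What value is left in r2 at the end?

MOV r1, #23 → r1=23
MOV r2, #11 → r2=11
NEG r1 → r1=-(23)=-23
OR r1, r2, r2 → r1=11|11=11
LDR r1, [28] → r1=M[28]=30
MUL r2, r2, #15 → r2=11*15=165
ADD r2, r2, #9 → r2=165+9=174
XOR r2, r2, #1 → r2=174^1=175
LDR r1, [48] → r1=M[48]=27
MOD r2, r2, #15 → r2=175%15=10
STR r1, [28] → M[28]=27
STR r2, [48] → M[48]=10
ADD r2, r2, r1 → r2=10+27=37
halt.

37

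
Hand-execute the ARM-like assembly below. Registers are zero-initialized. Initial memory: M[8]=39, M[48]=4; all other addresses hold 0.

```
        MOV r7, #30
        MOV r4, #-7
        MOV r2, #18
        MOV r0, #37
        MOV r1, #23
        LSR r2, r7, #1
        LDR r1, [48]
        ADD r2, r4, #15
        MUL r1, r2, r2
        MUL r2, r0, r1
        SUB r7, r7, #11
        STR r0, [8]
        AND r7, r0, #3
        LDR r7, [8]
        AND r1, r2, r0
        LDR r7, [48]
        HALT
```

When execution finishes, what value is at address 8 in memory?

37

r7=30
r4=-7
r2=18
r0=37
r1=23
r2=30>>1=15
r1=M[48]=4
r2=(-7)+15=8
r1=8*8=64
r2=37*64=2368
r7=30-11=19
STR r0, [8] → M[8]=37
r7=37&3=1
r7=M[8]=37
r1=2368&37=0
r7=M[48]=4
halt.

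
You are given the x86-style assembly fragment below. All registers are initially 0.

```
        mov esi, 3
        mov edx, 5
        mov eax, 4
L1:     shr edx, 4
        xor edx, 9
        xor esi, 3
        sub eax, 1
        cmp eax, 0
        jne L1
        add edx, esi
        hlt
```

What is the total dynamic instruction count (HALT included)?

29

mov esi, 3 → esi=3
mov edx, 5 → edx=5
mov eax, 4 → eax=4
shr edx, 4 → edx=5>>4=0
xor edx, 9 → edx=0^9=9
xor esi, 3 → esi=3^3=0
sub eax, 1 → eax=4-1=3
cmp eax, 0  (cmp 3,0)
jne L1: taken
shr edx, 4 → edx=9>>4=0
xor edx, 9 → edx=0^9=9
xor esi, 3 → esi=0^3=3
sub eax, 1 → eax=3-1=2
cmp eax, 0  (cmp 2,0)
jne L1: taken
shr edx, 4 → edx=9>>4=0
xor edx, 9 → edx=0^9=9
xor esi, 3 → esi=3^3=0
sub eax, 1 → eax=2-1=1
cmp eax, 0  (cmp 1,0)
jne L1: taken
shr edx, 4 → edx=9>>4=0
xor edx, 9 → edx=0^9=9
xor esi, 3 → esi=0^3=3
sub eax, 1 → eax=1-1=0
cmp eax, 0  (cmp 0,0)
jne L1: not taken
add edx, esi → edx=9+3=12
halt.
Total executed instructions: 29.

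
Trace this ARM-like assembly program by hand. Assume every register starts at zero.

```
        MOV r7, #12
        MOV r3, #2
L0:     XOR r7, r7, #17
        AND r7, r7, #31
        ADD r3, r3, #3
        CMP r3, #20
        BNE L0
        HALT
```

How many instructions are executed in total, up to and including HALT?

33

r7=12
r3=2
r7=12^17=29
r7=29&31=29
r3=2+3=5
CMP r3, #20  (cmp 5,20)
BNE L0: taken
r7=29^17=12
r7=12&31=12
r3=5+3=8
CMP r3, #20  (cmp 8,20)
BNE L0: taken
r7=12^17=29
r7=29&31=29
r3=8+3=11
CMP r3, #20  (cmp 11,20)
BNE L0: taken
r7=29^17=12
r7=12&31=12
r3=11+3=14
CMP r3, #20  (cmp 14,20)
BNE L0: taken
r7=12^17=29
r7=29&31=29
r3=14+3=17
CMP r3, #20  (cmp 17,20)
BNE L0: taken
r7=29^17=12
r7=12&31=12
r3=17+3=20
CMP r3, #20  (cmp 20,20)
BNE L0: not taken
halt.
Total executed instructions: 33.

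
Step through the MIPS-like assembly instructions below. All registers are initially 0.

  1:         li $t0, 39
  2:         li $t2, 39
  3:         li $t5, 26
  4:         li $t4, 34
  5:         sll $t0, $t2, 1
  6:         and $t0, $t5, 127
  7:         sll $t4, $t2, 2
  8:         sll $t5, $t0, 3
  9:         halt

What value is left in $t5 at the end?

$t0=39
$t2=39
$t5=26
$t4=34
$t0=39<<1=78
$t0=26&127=26
$t4=39<<2=156
$t5=26<<3=208
halt.

208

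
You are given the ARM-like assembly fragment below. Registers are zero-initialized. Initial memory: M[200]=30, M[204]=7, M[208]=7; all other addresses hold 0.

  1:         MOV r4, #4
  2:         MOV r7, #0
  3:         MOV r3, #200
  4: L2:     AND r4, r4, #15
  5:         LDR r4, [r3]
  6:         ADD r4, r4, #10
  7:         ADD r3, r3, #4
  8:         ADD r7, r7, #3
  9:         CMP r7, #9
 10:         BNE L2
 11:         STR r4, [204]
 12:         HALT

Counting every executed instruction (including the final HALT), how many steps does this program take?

MOV r4, #4 → r4=4
MOV r7, #0 → r7=0
MOV r3, #200 → r3=200
AND r4, r4, #15 → r4=4&15=4
LDR r4, [r3] → r4=M[200]=30
ADD r4, r4, #10 → r4=30+10=40
ADD r3, r3, #4 → r3=200+4=204
ADD r7, r7, #3 → r7=0+3=3
CMP r7, #9  (cmp 3,9)
BNE L2: taken
AND r4, r4, #15 → r4=40&15=8
LDR r4, [r3] → r4=M[204]=7
ADD r4, r4, #10 → r4=7+10=17
ADD r3, r3, #4 → r3=204+4=208
ADD r7, r7, #3 → r7=3+3=6
CMP r7, #9  (cmp 6,9)
BNE L2: taken
AND r4, r4, #15 → r4=17&15=1
LDR r4, [r3] → r4=M[208]=7
ADD r4, r4, #10 → r4=7+10=17
ADD r3, r3, #4 → r3=208+4=212
ADD r7, r7, #3 → r7=6+3=9
CMP r7, #9  (cmp 9,9)
BNE L2: not taken
STR r4, [204] → M[204]=17
halt.
Total executed instructions: 26.

26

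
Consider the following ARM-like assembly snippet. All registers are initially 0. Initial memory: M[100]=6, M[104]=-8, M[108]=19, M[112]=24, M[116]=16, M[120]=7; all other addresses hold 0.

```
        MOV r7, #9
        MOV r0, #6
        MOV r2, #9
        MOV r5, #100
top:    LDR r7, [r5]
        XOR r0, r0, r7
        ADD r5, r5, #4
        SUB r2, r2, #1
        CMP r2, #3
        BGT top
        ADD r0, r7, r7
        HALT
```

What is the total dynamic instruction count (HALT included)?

r7=9
r0=6
r2=9
r5=100
r7=M[100]=6
r0=6^6=0
r5=100+4=104
r2=9-1=8
CMP r2, #3  (cmp 8,3)
BGT top: taken
r7=M[104]=-8
r0=0^(-8)=-8
r5=104+4=108
r2=8-1=7
CMP r2, #3  (cmp 7,3)
BGT top: taken
r7=M[108]=19
r0=(-8)^19=-21
r5=108+4=112
r2=7-1=6
CMP r2, #3  (cmp 6,3)
BGT top: taken
r7=M[112]=24
r0=(-21)^24=-13
r5=112+4=116
r2=6-1=5
CMP r2, #3  (cmp 5,3)
BGT top: taken
r7=M[116]=16
r0=(-13)^16=-29
r5=116+4=120
r2=5-1=4
CMP r2, #3  (cmp 4,3)
BGT top: taken
r7=M[120]=7
r0=(-29)^7=-28
r5=120+4=124
r2=4-1=3
CMP r2, #3  (cmp 3,3)
BGT top: not taken
r0=7+7=14
halt.
Total executed instructions: 42.

42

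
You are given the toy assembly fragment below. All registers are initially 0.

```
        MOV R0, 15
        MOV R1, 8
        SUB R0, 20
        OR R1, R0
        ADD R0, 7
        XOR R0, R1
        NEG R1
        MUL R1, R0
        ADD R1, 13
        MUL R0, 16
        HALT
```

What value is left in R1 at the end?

R0=15
R1=8
R0=15-20=-5
R1=8|(-5)=-5
R0=(-5)+7=2
R0=2^(-5)=-7
R1=-(-5)=5
R1=5*(-7)=-35
R1=(-35)+13=-22
R0=(-7)*16=-112
halt.

-22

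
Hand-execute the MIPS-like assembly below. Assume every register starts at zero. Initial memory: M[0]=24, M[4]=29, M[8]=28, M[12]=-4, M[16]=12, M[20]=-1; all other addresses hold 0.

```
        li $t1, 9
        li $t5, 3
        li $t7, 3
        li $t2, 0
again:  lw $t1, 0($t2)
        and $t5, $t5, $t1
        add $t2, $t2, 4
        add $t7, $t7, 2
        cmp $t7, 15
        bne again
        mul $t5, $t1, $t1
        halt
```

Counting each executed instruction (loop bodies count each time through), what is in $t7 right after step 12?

5

li $t1, 9 → $t1=9
li $t5, 3 → $t5=3
li $t7, 3 → $t7=3
li $t2, 0 → $t2=0
lw $t1, 0($t2) → $t1=M[0]=24
and $t5, $t5, $t1 → $t5=3&24=0
add $t2, $t2, 4 → $t2=0+4=4
add $t7, $t7, 2 → $t7=3+2=5
cmp $t7, 15  (cmp 5,15)
bne again: taken
lw $t1, 0($t2) → $t1=M[4]=29
and $t5, $t5, $t1 → $t5=0&29=0
After step 12: $t7 = 5.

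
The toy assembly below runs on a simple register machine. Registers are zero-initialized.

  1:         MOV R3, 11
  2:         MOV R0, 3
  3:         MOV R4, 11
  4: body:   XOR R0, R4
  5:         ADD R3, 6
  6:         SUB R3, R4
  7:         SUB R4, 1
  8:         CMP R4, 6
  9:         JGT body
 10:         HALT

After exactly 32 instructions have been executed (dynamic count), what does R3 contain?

MOV R3, 11 → R3=11
MOV R0, 3 → R0=3
MOV R4, 11 → R4=11
XOR R0, R4 → R0=3^11=8
ADD R3, 6 → R3=11+6=17
SUB R3, R4 → R3=17-11=6
SUB R4, 1 → R4=11-1=10
CMP R4, 6  (cmp 10,6)
JGT body: taken
XOR R0, R4 → R0=8^10=2
ADD R3, 6 → R3=6+6=12
SUB R3, R4 → R3=12-10=2
SUB R4, 1 → R4=10-1=9
CMP R4, 6  (cmp 9,6)
JGT body: taken
XOR R0, R4 → R0=2^9=11
ADD R3, 6 → R3=2+6=8
SUB R3, R4 → R3=8-9=-1
SUB R4, 1 → R4=9-1=8
CMP R4, 6  (cmp 8,6)
JGT body: taken
XOR R0, R4 → R0=11^8=3
ADD R3, 6 → R3=(-1)+6=5
SUB R3, R4 → R3=5-8=-3
SUB R4, 1 → R4=8-1=7
CMP R4, 6  (cmp 7,6)
JGT body: taken
XOR R0, R4 → R0=3^7=4
ADD R3, 6 → R3=(-3)+6=3
SUB R3, R4 → R3=3-7=-4
SUB R4, 1 → R4=7-1=6
CMP R4, 6  (cmp 6,6)
After step 32: R3 = -4.

-4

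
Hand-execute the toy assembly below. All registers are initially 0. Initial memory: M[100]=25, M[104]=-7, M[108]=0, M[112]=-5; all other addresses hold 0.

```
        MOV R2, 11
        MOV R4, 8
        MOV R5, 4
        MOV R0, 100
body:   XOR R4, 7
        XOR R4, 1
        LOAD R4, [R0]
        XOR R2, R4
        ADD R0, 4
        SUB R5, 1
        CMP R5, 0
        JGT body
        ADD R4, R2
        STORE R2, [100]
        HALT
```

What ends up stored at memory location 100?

R2=11
R4=8
R5=4
R0=100
R4=8^7=15
R4=15^1=14
R4=M[100]=25
R2=11^25=18
R0=100+4=104
R5=4-1=3
CMP R5, 0  (cmp 3,0)
JGT body: taken
R4=25^7=30
R4=30^1=31
R4=M[104]=-7
R2=18^(-7)=-21
R0=104+4=108
R5=3-1=2
CMP R5, 0  (cmp 2,0)
JGT body: taken
R4=(-7)^7=-2
R4=(-2)^1=-1
R4=M[108]=0
R2=(-21)^0=-21
R0=108+4=112
R5=2-1=1
CMP R5, 0  (cmp 1,0)
JGT body: taken
R4=0^7=7
R4=7^1=6
R4=M[112]=-5
R2=(-21)^(-5)=16
R0=112+4=116
R5=1-1=0
CMP R5, 0  (cmp 0,0)
JGT body: not taken
R4=(-5)+16=11
STORE R2, [100] → M[100]=16
halt.

16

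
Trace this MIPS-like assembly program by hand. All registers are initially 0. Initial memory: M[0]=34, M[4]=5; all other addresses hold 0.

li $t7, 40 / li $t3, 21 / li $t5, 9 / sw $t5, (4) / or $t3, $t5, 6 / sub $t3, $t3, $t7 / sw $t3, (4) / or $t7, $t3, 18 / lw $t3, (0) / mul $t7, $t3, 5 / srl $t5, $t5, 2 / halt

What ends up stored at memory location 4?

li $t7, 40 → $t7=40
li $t3, 21 → $t3=21
li $t5, 9 → $t5=9
sw $t5, (4) → M[4]=9
or $t3, $t5, 6 → $t3=9|6=15
sub $t3, $t3, $t7 → $t3=15-40=-25
sw $t3, (4) → M[4]=-25
or $t7, $t3, 18 → $t7=(-25)|18=-9
lw $t3, (0) → $t3=M[0]=34
mul $t7, $t3, 5 → $t7=34*5=170
srl $t5, $t5, 2 → $t5=9>>2=2
halt.

-25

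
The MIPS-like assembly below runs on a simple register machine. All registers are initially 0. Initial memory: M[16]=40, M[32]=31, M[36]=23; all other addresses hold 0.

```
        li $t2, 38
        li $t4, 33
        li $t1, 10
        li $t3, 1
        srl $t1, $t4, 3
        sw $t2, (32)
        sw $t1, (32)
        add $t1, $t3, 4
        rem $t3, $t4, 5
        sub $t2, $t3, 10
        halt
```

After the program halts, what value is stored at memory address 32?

after li $t2, 38: $t2=38
after li $t4, 33: $t4=33
after li $t1, 10: $t1=10
after li $t3, 1: $t3=1
after srl $t1, $t4, 3: $t1=33>>3=4
sw $t2, (32) → M[32]=38
sw $t1, (32) → M[32]=4
after add $t1, $t3, 4: $t1=1+4=5
after rem $t3, $t4, 5: $t3=33%5=3
after sub $t2, $t3, 10: $t2=3-10=-7
halt.

4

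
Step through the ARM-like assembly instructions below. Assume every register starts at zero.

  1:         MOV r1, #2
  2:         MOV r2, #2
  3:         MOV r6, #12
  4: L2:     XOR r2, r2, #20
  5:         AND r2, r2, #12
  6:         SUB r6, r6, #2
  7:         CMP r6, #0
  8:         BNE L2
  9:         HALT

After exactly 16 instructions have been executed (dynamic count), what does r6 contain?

6

r1=2
r2=2
r6=12
r2=2^20=22
r2=22&12=4
r6=12-2=10
CMP r6, #0  (cmp 10,0)
BNE L2: taken
r2=4^20=16
r2=16&12=0
r6=10-2=8
CMP r6, #0  (cmp 8,0)
BNE L2: taken
r2=0^20=20
r2=20&12=4
r6=8-2=6
After step 16: r6 = 6.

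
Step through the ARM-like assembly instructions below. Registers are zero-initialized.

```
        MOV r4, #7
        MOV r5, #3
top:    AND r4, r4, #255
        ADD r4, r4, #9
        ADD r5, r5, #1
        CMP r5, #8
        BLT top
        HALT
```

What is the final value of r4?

52

after MOV r4, #7: r4=7
after MOV r5, #3: r5=3
after AND r4, r4, #255: r4=7&255=7
after ADD r4, r4, #9: r4=7+9=16
after ADD r5, r5, #1: r5=3+1=4
CMP r5, #8  (cmp 4,8)
BLT top: taken
after AND r4, r4, #255: r4=16&255=16
after ADD r4, r4, #9: r4=16+9=25
after ADD r5, r5, #1: r5=4+1=5
CMP r5, #8  (cmp 5,8)
BLT top: taken
after AND r4, r4, #255: r4=25&255=25
after ADD r4, r4, #9: r4=25+9=34
after ADD r5, r5, #1: r5=5+1=6
CMP r5, #8  (cmp 6,8)
BLT top: taken
after AND r4, r4, #255: r4=34&255=34
after ADD r4, r4, #9: r4=34+9=43
after ADD r5, r5, #1: r5=6+1=7
CMP r5, #8  (cmp 7,8)
BLT top: taken
after AND r4, r4, #255: r4=43&255=43
after ADD r4, r4, #9: r4=43+9=52
after ADD r5, r5, #1: r5=7+1=8
CMP r5, #8  (cmp 8,8)
BLT top: not taken
halt.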